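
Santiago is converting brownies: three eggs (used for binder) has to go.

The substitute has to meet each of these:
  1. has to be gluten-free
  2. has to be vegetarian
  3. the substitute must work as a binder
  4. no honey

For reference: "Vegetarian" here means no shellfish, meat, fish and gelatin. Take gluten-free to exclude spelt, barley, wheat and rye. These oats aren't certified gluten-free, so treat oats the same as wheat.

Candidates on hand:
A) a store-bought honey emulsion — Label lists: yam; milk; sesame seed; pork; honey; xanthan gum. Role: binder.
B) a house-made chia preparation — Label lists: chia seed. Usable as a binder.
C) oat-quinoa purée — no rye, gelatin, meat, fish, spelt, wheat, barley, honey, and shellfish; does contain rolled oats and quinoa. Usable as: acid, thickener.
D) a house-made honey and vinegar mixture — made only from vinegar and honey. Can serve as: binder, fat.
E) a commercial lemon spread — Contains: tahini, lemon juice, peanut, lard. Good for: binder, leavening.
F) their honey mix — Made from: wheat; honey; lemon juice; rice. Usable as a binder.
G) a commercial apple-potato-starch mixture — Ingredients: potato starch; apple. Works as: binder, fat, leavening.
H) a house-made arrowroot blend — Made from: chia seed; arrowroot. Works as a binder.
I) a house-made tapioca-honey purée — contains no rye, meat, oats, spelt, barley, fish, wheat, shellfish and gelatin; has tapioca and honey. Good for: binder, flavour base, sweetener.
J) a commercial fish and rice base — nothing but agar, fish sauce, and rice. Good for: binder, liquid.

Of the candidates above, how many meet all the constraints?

A: has pork, so not vegetarian; has honey, so not honey-free — out
B: nothing on the exclusion list — keep
C: not usable as a binder; has rolled oats, so not gluten-free — out
D: has honey, so not honey-free — reject
E: has lard, so not vegetarian — out
F: has wheat, so not gluten-free; has honey, so not honey-free — reject
G: vegetarian, gluten-free — valid
H: nothing on the exclusion list — valid
I: has honey, so not honey-free — reject
J: has fish sauce, so not vegetarian — no

3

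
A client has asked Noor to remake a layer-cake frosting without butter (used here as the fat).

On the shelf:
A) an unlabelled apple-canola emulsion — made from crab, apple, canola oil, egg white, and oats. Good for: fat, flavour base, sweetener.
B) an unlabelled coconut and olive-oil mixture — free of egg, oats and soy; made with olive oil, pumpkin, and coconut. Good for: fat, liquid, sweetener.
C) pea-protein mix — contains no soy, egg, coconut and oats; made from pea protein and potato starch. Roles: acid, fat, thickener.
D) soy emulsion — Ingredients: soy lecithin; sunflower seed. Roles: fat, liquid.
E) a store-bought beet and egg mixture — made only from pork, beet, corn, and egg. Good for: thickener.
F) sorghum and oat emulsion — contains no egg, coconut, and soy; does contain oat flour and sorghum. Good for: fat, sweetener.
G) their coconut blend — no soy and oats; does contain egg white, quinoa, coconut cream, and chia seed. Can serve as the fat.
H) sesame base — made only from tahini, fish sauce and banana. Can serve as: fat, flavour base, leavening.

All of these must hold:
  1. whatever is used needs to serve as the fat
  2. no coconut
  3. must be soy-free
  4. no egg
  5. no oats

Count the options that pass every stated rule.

A: has oats, so not oat-free; has egg white, so not egg-free — no
B: has coconut, so not coconut-free — out
C: nothing on the exclusion list — OK
D: has soy lecithin, so not soy-free — reject
E: not usable as a fat; has egg, so not egg-free — reject
F: has oat flour, so not oat-free — out
G: has coconut cream, so not coconut-free; has egg white, so not egg-free — no
H: all constraints satisfied — OK

2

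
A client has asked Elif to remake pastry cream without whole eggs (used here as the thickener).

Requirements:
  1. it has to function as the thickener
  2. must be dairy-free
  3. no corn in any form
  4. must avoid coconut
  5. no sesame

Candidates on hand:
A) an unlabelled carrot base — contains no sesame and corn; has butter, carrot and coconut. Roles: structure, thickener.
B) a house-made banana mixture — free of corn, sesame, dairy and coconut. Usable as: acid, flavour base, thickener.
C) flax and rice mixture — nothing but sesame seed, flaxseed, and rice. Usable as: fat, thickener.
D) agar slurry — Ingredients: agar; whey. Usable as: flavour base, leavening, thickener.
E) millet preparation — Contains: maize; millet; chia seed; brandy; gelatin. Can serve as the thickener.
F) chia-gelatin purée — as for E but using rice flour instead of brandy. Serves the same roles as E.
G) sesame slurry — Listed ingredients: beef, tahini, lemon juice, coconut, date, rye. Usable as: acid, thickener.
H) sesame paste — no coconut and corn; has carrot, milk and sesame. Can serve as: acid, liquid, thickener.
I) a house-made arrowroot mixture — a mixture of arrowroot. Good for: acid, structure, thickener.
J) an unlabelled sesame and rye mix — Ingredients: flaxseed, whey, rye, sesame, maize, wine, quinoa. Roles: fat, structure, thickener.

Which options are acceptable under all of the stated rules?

B, I

A: has coconut, so not coconut-free; has butter, so not dairy-free — no
B: works as a thickener, no corn, no dairy — valid
C: has sesame seed, so not sesame-free — no
D: has whey, so not dairy-free — out
E: has maize, so not corn-free — reject
F: has maize, so not corn-free — no
G: has coconut, so not coconut-free; has tahini, so not sesame-free — no
H: has sesame, so not sesame-free; has milk, so not dairy-free — no
I: only arrowroot; none excluded — valid
J: has sesame, so not sesame-free; has whey, so not dairy-free (and 1 more) — out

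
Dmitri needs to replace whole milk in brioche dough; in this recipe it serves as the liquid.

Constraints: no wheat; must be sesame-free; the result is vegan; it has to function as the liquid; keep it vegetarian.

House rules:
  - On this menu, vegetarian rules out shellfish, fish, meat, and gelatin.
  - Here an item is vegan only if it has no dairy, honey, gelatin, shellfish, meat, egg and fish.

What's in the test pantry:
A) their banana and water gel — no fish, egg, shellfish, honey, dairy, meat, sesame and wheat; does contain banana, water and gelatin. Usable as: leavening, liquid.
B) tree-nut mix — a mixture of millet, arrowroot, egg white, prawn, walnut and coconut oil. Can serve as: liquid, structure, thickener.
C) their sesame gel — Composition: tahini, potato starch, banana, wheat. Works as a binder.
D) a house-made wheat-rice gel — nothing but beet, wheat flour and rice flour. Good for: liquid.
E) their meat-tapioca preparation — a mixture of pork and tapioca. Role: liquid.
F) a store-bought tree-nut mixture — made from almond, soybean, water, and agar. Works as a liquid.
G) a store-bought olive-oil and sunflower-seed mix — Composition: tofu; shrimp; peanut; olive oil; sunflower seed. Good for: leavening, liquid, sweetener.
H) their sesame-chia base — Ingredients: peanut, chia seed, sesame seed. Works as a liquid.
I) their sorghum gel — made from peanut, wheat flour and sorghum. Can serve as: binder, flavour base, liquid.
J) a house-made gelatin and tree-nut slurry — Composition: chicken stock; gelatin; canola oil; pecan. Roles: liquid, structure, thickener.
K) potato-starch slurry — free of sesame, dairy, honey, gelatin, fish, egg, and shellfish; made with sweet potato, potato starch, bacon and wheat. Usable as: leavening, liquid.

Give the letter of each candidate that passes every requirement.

F

A: has gelatin, so not vegetarian; has gelatin, so not vegan — out
B: has prawn, so not vegetarian; has egg white, so not vegan — no
C: not usable as a liquid; has tahini, so not sesame-free (and 1 more) — out
D: has wheat flour, so not wheat-free — no
E: has pork, so not vegetarian; has pork, so not vegan — no
F: every rule checks out — valid
G: has shrimp, so not vegetarian; has shrimp, so not vegan — reject
H: has sesame seed, so not sesame-free — reject
I: has wheat flour, so not wheat-free — out
J: has gelatin, so not vegetarian; has gelatin, so not vegan — no
K: has bacon, so not vegetarian; has bacon, so not vegan (and 1 more) — out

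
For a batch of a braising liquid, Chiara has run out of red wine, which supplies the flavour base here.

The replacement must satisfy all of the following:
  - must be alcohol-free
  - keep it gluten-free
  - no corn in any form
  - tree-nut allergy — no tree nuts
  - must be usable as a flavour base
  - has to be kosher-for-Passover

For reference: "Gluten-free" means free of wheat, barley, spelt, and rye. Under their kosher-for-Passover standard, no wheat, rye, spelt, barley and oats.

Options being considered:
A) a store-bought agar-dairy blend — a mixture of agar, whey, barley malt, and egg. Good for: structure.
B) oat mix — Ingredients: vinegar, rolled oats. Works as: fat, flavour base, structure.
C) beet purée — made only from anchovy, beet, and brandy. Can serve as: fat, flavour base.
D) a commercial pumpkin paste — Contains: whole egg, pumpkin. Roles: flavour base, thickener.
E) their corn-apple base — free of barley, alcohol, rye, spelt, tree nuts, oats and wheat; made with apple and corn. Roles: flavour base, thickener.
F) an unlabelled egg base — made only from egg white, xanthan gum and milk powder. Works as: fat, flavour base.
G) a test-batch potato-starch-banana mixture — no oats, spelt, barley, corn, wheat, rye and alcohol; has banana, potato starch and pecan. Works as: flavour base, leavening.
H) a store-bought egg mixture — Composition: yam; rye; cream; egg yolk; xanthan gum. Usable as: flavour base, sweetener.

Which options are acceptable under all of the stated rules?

D, F

A: not usable as a flavour base; has barley malt, so not gluten-free (and 1 more) — out
B: has rolled oats, so not kosher-for-Passover — no
C: has brandy, so not alcohol-free — no
D: only whole egg and pumpkin; none excluded — OK
E: has corn, so not corn-free — reject
F: all constraints satisfied — OK
G: has pecan, so not tree-nut-free — no
H: has rye, so not gluten-free; has rye, so not kosher-for-Passover — out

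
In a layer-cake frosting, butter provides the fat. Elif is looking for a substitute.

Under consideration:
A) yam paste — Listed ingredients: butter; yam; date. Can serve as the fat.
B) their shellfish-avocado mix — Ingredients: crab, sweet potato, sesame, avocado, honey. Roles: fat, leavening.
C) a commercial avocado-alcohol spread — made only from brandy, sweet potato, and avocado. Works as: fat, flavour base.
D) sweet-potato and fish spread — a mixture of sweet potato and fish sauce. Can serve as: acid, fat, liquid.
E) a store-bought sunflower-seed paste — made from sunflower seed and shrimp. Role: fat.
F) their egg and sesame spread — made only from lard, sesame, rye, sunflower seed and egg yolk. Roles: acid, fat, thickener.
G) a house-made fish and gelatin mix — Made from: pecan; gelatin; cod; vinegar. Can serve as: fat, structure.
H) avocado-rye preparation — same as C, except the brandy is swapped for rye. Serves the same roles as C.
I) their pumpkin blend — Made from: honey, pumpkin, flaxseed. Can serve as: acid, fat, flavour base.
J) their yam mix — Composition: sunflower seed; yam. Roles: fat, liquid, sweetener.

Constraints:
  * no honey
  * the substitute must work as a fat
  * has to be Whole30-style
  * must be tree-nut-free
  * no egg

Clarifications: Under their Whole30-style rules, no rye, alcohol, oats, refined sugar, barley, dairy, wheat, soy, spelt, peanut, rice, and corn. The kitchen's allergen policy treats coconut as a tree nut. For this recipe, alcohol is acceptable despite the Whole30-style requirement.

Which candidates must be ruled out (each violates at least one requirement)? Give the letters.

A: has butter, so not Whole30-style — out
B: has honey, so not honey-free — no
C: alcohol is permitted under the Whole30-style carve-out; nothing else excluded — valid
D: tree-nut-free, Whole30-style — keep
E: works as a fat, no egg, Whole30-style — keep
F: has rye, so not Whole30-style; has egg yolk, so not egg-free — no
G: has pecan, so not tree-nut-free — no
H: has rye, so not Whole30-style — reject
I: has honey, so not honey-free — reject
J: all constraints satisfied — keep

A, B, F, G, H, I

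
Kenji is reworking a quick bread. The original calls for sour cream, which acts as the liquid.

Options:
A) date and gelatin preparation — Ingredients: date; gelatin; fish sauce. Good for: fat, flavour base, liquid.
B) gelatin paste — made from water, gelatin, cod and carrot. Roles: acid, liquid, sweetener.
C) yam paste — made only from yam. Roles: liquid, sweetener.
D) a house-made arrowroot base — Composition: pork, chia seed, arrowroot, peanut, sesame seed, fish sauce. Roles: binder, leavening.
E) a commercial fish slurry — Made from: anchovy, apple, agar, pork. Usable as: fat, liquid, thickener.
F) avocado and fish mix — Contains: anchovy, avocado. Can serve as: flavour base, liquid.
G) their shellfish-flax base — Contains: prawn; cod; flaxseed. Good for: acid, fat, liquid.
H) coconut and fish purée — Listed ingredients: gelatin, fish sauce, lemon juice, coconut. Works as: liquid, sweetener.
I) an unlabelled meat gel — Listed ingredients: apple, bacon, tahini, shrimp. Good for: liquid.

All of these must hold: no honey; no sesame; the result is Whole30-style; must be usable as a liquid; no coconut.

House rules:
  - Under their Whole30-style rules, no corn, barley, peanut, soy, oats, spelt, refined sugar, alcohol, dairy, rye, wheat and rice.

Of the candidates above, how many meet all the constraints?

A: no sesame, Whole30-style — valid
B: cod and gelatin etc. — none of it excluded — keep
C: only yam; none excluded — valid
D: not usable as a liquid; has peanut, so not Whole30-style (and 1 more) — out
E: nothing on the exclusion list — valid
F: nothing on the exclusion list — keep
G: all constraints satisfied — keep
H: has coconut, so not coconut-free — no
I: has tahini, so not sesame-free — reject

6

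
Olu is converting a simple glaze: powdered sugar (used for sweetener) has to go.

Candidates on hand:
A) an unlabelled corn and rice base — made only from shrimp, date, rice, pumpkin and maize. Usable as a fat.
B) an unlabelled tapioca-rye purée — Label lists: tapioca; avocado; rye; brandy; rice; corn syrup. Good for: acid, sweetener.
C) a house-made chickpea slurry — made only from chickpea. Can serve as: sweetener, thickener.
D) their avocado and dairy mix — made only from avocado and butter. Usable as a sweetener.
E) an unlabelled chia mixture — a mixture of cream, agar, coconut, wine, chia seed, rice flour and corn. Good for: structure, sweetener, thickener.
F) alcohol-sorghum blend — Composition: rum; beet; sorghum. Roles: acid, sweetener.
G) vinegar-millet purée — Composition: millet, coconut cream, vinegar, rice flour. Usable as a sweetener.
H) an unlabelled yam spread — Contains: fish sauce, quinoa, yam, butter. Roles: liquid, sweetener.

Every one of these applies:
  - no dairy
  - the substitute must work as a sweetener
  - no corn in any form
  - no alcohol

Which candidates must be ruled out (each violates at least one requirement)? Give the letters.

A: not usable as a sweetener; has maize, so not corn-free — out
B: has corn syrup, so not corn-free; has brandy, so not alcohol-free — no
C: no corn, no dairy — valid
D: has butter, so not dairy-free — out
E: has corn, so not corn-free; has wine, so not alcohol-free (and 1 more) — out
F: has rum, so not alcohol-free — reject
G: works as a sweetener, no alcohol, no corn — keep
H: has butter, so not dairy-free — reject

A, B, D, E, F, H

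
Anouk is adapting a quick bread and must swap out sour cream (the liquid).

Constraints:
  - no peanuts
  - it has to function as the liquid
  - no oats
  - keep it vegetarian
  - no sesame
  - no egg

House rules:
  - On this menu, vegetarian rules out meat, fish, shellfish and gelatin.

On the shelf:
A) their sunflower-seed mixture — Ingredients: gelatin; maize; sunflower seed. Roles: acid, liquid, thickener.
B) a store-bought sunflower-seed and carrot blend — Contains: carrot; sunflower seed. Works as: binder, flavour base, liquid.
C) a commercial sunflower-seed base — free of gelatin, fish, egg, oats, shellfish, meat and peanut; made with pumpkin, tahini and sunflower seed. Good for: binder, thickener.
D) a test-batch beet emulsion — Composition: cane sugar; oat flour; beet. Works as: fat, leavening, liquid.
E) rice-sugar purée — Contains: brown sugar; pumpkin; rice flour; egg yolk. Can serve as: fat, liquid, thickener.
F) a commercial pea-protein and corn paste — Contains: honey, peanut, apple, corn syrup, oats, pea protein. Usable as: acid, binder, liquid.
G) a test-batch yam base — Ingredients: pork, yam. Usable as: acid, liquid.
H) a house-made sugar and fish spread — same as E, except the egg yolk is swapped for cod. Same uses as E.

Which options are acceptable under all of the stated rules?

A: has gelatin, so not vegetarian — reject
B: only carrot and sunflower seed; none excluded — valid
C: not usable as a liquid; has tahini, so not sesame-free — out
D: has oat flour, so not oat-free — no
E: has egg yolk, so not egg-free — out
F: has oats, so not oat-free; has peanut, so not peanut-free — no
G: has pork, so not vegetarian — reject
H: has cod, so not vegetarian — no

B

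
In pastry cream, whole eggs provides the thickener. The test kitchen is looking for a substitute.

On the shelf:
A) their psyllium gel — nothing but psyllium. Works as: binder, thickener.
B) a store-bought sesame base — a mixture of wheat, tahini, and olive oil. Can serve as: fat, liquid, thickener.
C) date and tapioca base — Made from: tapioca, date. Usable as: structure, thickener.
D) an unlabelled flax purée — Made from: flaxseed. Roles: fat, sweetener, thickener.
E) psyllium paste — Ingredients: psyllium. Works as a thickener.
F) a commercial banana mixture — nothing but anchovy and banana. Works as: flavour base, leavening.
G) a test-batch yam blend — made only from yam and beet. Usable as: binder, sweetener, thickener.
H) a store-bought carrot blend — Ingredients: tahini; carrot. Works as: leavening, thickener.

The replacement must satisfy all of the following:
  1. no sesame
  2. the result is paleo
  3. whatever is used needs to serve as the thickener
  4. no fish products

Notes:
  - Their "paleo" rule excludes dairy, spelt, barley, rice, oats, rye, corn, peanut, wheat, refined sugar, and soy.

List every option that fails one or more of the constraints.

B, F, H

A: works as a thickener, no fish, no sesame — valid
B: has wheat, so not paleo; has tahini, so not sesame-free — out
C: nothing on the exclusion list — valid
D: nothing on the exclusion list — OK
E: only psyllium; none excluded — OK
F: not usable as a thickener; has anchovy, so not fish-free — reject
G: only yam and beet; none excluded — OK
H: has tahini, so not sesame-free — reject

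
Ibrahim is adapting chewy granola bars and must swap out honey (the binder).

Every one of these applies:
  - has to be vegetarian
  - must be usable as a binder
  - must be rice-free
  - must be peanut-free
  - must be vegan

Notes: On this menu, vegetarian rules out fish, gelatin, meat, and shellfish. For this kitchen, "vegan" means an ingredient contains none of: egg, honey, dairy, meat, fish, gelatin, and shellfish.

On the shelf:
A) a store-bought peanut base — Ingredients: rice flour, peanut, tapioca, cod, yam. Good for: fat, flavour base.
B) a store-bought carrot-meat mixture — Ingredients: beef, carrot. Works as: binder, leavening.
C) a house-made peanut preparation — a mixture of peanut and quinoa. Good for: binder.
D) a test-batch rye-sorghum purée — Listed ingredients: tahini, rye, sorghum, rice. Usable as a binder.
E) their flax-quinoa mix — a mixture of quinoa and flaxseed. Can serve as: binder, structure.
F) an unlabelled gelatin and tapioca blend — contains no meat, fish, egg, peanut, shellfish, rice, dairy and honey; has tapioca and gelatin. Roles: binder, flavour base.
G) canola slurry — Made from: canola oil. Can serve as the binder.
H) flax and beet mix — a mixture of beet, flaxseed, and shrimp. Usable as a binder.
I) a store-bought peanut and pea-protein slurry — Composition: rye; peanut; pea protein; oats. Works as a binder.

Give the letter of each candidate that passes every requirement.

E, G

A: not usable as a binder; has cod, so not vegetarian (and 3 more) — out
B: has beef, so not vegetarian; has beef, so not vegan — out
C: has peanut, so not peanut-free — out
D: has rice, so not rice-free — no
E: only flaxseed and quinoa; none excluded — OK
F: has gelatin, so not vegetarian; has gelatin, so not vegan — no
G: nothing on the exclusion list — valid
H: has shrimp, so not vegetarian; has shrimp, so not vegan — no
I: has peanut, so not peanut-free — out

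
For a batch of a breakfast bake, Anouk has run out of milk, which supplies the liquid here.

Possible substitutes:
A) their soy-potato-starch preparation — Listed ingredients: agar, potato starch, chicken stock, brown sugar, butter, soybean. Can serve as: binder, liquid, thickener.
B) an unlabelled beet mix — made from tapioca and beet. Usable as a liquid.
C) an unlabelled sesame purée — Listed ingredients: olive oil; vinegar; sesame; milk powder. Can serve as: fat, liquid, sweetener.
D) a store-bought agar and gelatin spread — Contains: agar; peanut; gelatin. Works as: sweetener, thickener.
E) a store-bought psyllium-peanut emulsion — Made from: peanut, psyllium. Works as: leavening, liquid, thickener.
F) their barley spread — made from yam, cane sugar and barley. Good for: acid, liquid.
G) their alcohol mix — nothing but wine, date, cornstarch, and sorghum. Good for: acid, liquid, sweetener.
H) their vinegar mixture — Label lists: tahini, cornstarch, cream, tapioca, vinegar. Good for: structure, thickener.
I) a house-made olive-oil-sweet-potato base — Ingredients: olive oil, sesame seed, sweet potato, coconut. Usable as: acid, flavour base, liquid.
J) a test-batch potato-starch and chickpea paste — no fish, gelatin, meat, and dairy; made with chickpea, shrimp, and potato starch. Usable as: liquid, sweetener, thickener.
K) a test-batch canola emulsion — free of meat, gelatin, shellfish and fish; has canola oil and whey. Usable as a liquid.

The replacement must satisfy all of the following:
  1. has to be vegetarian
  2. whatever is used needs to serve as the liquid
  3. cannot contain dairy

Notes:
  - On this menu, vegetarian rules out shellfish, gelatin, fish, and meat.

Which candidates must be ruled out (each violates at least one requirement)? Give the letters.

A, C, D, H, J, K

A: has chicken stock, so not vegetarian; has butter, so not dairy-free — no
B: only beet and tapioca; none excluded — OK
C: has milk powder, so not dairy-free — out
D: not usable as a liquid; has gelatin, so not vegetarian — out
E: all constraints satisfied — OK
F: nothing on the exclusion list — OK
G: wine and cornstarch etc. — none of it excluded — valid
H: not usable as a liquid; has cream, so not dairy-free — no
I: works as a liquid, vegetarian, no dairy — valid
J: has shrimp, so not vegetarian — out
K: has whey, so not dairy-free — no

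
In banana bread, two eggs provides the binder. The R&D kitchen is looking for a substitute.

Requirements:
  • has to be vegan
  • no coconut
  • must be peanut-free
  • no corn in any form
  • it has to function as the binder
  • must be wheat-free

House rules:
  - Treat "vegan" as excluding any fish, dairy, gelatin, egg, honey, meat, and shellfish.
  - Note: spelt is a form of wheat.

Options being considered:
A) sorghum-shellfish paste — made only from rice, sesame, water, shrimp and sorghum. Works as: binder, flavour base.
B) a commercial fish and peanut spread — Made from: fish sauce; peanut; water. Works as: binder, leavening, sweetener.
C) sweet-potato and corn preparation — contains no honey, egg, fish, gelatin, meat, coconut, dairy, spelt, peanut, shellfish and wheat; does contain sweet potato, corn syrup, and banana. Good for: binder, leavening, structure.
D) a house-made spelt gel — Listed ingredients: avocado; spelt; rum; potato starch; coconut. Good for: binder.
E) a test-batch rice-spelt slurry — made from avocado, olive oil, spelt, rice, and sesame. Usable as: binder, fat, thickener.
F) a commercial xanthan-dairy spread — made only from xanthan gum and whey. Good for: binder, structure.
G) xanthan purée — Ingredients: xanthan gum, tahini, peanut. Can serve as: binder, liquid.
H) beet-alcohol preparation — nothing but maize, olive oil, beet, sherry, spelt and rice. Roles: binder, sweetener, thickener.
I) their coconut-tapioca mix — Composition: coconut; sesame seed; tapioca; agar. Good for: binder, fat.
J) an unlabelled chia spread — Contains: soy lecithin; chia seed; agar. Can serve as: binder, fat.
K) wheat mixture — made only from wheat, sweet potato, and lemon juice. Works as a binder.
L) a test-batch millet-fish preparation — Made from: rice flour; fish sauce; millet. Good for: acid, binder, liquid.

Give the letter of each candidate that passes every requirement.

J

A: has shrimp, so not vegan — out
B: has fish sauce, so not vegan; has peanut, so not peanut-free — reject
C: has corn syrup, so not corn-free — out
D: has coconut, so not coconut-free; has spelt, so not wheat-free — out
E: has spelt, so not wheat-free — out
F: has whey, so not vegan — out
G: has peanut, so not peanut-free — out
H: has maize, so not corn-free; has spelt, so not wheat-free — out
I: has coconut, so not coconut-free — no
J: works as a binder, no coconut, vegan — valid
K: has wheat, so not wheat-free — reject
L: has fish sauce, so not vegan — out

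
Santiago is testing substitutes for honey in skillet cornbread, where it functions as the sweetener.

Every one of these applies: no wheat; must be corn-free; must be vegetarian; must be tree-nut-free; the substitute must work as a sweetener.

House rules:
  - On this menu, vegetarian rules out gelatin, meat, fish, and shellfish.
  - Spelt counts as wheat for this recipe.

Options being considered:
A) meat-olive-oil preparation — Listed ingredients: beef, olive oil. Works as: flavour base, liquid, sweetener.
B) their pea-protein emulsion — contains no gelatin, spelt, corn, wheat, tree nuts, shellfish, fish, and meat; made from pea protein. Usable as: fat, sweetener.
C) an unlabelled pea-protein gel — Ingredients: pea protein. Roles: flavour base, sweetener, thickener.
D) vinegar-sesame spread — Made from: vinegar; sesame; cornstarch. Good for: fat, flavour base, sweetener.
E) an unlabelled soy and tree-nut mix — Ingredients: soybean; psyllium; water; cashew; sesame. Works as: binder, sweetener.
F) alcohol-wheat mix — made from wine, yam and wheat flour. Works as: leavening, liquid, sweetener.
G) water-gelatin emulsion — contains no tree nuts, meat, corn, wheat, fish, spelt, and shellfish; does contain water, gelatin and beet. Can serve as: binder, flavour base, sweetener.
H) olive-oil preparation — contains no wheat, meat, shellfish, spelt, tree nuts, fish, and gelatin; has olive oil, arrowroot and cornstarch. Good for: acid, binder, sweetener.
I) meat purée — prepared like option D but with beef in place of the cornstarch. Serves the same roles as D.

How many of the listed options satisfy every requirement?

A: has beef, so not vegetarian — reject
B: no corn, vegetarian — OK
C: every rule checks out — keep
D: has cornstarch, so not corn-free — no
E: has cashew, so not tree-nut-free — no
F: has wheat flour, so not wheat-free — no
G: has gelatin, so not vegetarian — no
H: has cornstarch, so not corn-free — reject
I: has beef, so not vegetarian — out

2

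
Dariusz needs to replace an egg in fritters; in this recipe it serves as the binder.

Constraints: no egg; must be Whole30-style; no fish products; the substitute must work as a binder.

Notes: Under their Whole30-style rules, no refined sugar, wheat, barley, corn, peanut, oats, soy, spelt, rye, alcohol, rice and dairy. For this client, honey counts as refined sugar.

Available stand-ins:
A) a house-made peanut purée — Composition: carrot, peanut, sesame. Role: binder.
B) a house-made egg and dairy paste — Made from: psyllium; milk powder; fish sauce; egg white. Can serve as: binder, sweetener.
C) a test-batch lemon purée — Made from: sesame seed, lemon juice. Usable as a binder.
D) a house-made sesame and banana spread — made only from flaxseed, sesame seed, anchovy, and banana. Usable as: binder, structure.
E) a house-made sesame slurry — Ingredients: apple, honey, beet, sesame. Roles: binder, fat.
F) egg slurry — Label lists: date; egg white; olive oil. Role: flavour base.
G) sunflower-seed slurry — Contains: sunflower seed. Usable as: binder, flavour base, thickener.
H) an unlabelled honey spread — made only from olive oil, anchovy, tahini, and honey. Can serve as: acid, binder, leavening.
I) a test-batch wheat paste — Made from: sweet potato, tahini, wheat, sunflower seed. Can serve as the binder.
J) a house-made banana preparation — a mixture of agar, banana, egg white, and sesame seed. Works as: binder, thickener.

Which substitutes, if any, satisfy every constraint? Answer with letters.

A: has peanut, so not Whole30-style — reject
B: has milk powder, so not Whole30-style; has egg white, so not egg-free (and 1 more) — no
C: all constraints satisfied — keep
D: has anchovy, so not fish-free — reject
E: has honey, so not Whole30-style — reject
F: not usable as a binder; has egg white, so not egg-free — out
G: works as a binder, Whole30-style, no egg — OK
H: has honey, so not Whole30-style; has anchovy, so not fish-free — no
I: has wheat, so not Whole30-style — reject
J: has egg white, so not egg-free — reject

C, G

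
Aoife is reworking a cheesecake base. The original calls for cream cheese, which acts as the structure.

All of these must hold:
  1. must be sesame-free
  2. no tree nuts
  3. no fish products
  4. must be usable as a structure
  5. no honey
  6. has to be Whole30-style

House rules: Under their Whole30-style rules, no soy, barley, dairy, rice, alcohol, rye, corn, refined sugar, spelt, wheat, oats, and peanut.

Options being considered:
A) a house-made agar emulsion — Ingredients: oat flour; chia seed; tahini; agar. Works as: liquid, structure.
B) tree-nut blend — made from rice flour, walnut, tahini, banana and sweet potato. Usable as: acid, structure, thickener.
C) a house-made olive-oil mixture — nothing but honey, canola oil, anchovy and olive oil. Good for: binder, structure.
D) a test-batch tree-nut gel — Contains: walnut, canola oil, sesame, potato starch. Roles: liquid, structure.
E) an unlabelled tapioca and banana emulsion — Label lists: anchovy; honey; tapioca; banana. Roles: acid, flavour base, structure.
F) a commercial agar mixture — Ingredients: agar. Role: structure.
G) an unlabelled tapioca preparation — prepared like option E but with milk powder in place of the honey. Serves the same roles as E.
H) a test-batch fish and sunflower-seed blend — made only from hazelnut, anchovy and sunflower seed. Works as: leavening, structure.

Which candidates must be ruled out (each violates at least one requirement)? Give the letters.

A: has oat flour, so not Whole30-style; has tahini, so not sesame-free — no
B: has rice flour, so not Whole30-style; has walnut, so not tree-nut-free (and 1 more) — out
C: has honey, so not honey-free; has anchovy, so not fish-free — reject
D: has walnut, so not tree-nut-free; has sesame, so not sesame-free — no
E: has honey, so not honey-free; has anchovy, so not fish-free — out
F: all constraints satisfied — valid
G: has milk powder, so not Whole30-style; has anchovy, so not fish-free — out
H: has hazelnut, so not tree-nut-free; has anchovy, so not fish-free — out

A, B, C, D, E, G, H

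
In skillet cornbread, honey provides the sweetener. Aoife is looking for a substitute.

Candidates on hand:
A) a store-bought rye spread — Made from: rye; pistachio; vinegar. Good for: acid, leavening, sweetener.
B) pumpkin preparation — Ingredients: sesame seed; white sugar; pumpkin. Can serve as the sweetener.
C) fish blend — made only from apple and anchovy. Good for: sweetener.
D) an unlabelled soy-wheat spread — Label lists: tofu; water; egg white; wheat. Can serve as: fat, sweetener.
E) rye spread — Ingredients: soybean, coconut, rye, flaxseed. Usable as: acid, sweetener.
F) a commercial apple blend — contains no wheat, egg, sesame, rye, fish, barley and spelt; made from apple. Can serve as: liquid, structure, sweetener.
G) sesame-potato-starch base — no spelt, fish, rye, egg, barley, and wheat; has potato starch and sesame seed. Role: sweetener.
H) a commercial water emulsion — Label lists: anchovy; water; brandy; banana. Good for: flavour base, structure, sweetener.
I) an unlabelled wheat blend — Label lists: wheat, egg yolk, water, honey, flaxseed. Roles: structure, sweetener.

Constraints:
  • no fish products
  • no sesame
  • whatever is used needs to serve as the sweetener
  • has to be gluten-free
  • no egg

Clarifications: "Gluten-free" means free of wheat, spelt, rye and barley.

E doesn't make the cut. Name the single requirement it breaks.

usable as a sweetener: satisfied
gluten-free: has rye — fails
sesame-free: satisfied
fish-free: satisfied
egg-free: satisfied

gluten-free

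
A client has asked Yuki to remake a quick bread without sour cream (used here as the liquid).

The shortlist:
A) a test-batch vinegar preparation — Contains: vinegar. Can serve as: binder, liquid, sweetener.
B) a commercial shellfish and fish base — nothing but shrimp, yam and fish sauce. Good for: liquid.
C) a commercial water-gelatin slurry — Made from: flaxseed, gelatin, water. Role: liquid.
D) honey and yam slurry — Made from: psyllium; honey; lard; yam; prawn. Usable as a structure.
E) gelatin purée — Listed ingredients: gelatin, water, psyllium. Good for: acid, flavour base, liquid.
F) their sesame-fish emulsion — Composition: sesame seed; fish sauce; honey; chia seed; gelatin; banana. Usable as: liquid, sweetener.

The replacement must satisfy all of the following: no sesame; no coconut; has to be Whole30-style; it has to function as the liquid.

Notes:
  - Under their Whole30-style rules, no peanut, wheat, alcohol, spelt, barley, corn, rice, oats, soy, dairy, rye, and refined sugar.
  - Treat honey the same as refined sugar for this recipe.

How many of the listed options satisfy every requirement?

A: only vinegar; none excluded — OK
B: works as a liquid, no coconut, Whole30-style — OK
C: only gelatin, water, and flaxseed; none excluded — OK
D: not usable as a liquid; has honey, so not Whole30-style — no
E: works as a liquid, no sesame, no coconut — valid
F: has honey, so not Whole30-style; has sesame seed, so not sesame-free — out

4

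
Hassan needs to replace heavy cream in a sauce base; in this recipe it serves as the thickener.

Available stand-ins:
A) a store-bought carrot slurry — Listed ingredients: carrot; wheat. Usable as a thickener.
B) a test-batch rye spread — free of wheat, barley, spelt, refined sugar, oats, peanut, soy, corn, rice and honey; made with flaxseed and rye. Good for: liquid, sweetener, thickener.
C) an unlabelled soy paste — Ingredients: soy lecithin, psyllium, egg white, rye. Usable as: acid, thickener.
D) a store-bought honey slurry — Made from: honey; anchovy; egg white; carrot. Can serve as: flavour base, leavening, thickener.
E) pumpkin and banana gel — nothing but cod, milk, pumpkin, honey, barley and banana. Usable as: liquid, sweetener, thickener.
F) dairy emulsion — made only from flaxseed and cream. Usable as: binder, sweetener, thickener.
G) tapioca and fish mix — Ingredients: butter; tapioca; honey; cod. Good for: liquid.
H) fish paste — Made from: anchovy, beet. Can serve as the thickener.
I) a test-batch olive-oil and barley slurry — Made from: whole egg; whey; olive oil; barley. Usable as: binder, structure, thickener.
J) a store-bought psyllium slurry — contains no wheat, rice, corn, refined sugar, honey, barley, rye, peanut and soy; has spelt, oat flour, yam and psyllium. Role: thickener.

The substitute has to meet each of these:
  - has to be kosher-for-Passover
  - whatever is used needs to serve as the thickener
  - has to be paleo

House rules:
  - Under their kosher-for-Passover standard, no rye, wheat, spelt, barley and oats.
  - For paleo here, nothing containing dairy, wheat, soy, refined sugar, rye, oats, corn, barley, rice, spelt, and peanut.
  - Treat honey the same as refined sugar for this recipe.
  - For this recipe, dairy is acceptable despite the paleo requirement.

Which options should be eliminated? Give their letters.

A: has wheat, so not kosher-for-Passover; has wheat, so not paleo — no
B: has rye, so not kosher-for-Passover; has rye, so not paleo — no
C: has rye, so not kosher-for-Passover; has rye, so not paleo — out
D: has honey, so not paleo — no
E: has barley, so not kosher-for-Passover; has barley, so not paleo — out
F: dairy is permitted under the paleo carve-out; nothing else excluded — OK
G: not usable as a thickener; has honey, so not paleo — out
H: works as a thickener, paleo, kosher-for-Passover — OK
I: has barley, so not kosher-for-Passover; has barley, so not paleo — reject
J: has oat flour, so not kosher-for-Passover; has oat flour, so not paleo — reject

A, B, C, D, E, G, I, J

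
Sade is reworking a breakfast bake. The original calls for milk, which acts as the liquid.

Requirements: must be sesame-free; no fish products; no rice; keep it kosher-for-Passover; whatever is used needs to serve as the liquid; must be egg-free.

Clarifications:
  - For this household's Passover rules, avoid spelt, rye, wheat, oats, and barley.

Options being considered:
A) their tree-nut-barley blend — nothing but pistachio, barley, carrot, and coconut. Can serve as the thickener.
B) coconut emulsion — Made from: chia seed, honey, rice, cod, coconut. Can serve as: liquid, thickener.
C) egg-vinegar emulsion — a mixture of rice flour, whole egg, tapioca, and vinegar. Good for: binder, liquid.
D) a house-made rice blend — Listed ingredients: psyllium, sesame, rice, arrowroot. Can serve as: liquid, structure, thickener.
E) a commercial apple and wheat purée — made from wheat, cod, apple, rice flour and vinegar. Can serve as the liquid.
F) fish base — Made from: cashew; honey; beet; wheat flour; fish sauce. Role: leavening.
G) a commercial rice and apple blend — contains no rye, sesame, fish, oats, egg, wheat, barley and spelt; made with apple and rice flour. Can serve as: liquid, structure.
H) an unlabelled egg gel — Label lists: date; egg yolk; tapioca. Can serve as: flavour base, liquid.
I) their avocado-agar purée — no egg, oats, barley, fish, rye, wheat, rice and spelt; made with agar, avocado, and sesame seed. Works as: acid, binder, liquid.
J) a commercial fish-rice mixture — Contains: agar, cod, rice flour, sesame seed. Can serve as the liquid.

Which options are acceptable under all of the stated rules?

none

A: not usable as a liquid; has barley, so not kosher-for-Passover — no
B: has rice, so not rice-free; has cod, so not fish-free — no
C: has rice flour, so not rice-free; has whole egg, so not egg-free — out
D: has rice, so not rice-free; has sesame, so not sesame-free — no
E: has wheat, so not kosher-for-Passover; has rice flour, so not rice-free (and 1 more) — no
F: not usable as a liquid; has wheat flour, so not kosher-for-Passover (and 1 more) — reject
G: has rice flour, so not rice-free — reject
H: has egg yolk, so not egg-free — reject
I: has sesame seed, so not sesame-free — out
J: has rice flour, so not rice-free; has sesame seed, so not sesame-free (and 1 more) — out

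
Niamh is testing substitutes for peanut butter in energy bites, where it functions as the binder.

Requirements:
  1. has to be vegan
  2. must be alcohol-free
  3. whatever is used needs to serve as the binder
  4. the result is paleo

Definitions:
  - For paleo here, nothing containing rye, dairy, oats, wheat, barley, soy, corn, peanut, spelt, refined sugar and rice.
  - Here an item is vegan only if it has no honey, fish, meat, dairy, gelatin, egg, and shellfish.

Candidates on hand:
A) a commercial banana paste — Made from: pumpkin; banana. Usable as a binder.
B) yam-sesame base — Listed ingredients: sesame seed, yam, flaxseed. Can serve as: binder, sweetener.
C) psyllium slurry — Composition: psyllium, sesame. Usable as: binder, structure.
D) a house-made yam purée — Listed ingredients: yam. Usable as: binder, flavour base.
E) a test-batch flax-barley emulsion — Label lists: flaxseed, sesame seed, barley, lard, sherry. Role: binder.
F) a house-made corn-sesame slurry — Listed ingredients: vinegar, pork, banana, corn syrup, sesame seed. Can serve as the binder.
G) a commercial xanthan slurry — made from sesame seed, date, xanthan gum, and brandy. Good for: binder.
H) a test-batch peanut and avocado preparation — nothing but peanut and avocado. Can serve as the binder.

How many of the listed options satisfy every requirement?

4

A: only pumpkin and banana; none excluded — OK
B: only sesame seed, flaxseed, and yam; none excluded — OK
C: all constraints satisfied — OK
D: all constraints satisfied — valid
E: has barley, so not paleo; has lard, so not vegan (and 1 more) — no
F: has corn syrup, so not paleo; has pork, so not vegan — out
G: has brandy, so not alcohol-free — reject
H: has peanut, so not paleo — reject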